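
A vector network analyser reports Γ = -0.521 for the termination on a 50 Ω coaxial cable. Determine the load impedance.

Z_L = Z_0·(1 + Γ)/(1 − Γ) = 50·(0.479)/(1.52)

Z_L ≈ 15.7 Ω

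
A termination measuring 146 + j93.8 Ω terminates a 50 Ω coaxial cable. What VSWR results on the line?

VSWR ≈ 4.23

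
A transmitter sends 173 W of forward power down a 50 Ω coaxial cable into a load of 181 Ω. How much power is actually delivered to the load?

Γ = (181 − 50)/(181 + 50) = 0.567
|Γ|² = 0.322
P_refl = |Γ|²·P_inc = 55.6 W, P_del = (1 − |Γ|²)·P_inc = 117 W

P_delivered ≈ 117 W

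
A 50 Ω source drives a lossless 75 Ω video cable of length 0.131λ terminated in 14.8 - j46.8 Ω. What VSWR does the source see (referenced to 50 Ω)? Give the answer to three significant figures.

βl = 2π × 0.131 = 47.2°
tan(βl) = 1.08
Z_in = Z_0·(Z_L + jZ_0·tanβl)/(Z_0 + jZ_L·tanβl) = 11.3 + j18.9 Ω
Γ_s = (Z_in − Z_s)/(Z_in + Z_s) = (-38.7 + j18.9)/(61.3 + j18.9), |Γ_s| = 0.673
VSWR = (1 + |Γ_s|)/(1 − |Γ_s|)

VSWR ≈ 5.11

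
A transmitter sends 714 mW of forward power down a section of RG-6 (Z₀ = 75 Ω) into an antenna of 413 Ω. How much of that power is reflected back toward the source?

P_reflected ≈ 343 mW

Γ = (413 − 75)/(413 + 75) = 0.693
|Γ|² = 0.48
P_refl = |Γ|²·P_inc = 343 mW, P_del = (1 − |Γ|²)·P_inc = 371 mW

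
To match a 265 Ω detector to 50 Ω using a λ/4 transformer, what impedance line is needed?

Z_qwt = √(Z_0·R_L) = √(50 × 265) = √13250

Z_qwt ≈ 115 Ω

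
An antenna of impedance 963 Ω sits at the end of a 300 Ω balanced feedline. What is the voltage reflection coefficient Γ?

Γ = 0.525

Γ = (Z_L − Z_0)/(Z_L + Z_0) = (963 − 300)/(963 + 300) = 663/1263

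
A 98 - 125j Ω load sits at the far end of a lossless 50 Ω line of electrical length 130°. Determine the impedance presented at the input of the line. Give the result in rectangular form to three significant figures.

Z_in ≈ 25.3 + j63.4 Ω

tan(βl) = tan(130°) = -1.19
Z_in = Z_0·(Z_L + jZ_0·tanβl)/(Z_0 + jZ_L·tanβl)
     = 50·(98 − j185)/(-99 − j117)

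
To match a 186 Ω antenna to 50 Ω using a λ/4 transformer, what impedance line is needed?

Z_qwt ≈ 96.4 Ω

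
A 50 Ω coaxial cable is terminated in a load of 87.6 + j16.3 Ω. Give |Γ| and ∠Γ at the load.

Γ ≈ 0.296 ∠ 16.7°

Γ = (Z_L − Z_0)/(Z_L + Z_0) = (37.6 + j16.3)/(137.6 + j16.3)
|Γ| = 41/139 = 0.296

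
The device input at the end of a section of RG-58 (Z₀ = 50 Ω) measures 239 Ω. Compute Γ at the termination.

Γ = 0.654

Γ = (Z_L − Z_0)/(Z_L + Z_0) = (239 − 50)/(239 + 50) = 189/289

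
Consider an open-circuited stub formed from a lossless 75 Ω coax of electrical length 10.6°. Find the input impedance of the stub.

tan(βl) = 0.187
For an open-circuited stub, Z_in = −jZ_0·cot(βl) = −jZ_0/tan(βl)

Z_in ≈ −j401 Ω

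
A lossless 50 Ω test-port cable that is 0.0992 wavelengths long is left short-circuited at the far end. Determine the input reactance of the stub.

βl = 2π × 0.0992 = 35.7°
tan(βl) = 0.719
For a short-circuited stub, Z_in = jZ_0·tan(βl)

X_in ≈ 35.9 Ω (inductive)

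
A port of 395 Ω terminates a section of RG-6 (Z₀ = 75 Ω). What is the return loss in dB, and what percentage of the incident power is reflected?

Γ = (395 − 75)/(395 + 75) = 0.681
RL = −20·log₁₀(0.681) = 3.34 dB
P_refl/P_inc = |Γ|² = 0.464

RL ≈ 3.34 dB; 46.4% of incident power reflected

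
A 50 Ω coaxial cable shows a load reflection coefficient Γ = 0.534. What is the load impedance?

Z_L ≈ 165 Ω

Z_L = Z_0·(1 + Γ)/(1 − Γ) = 50·(1.53)/(0.466)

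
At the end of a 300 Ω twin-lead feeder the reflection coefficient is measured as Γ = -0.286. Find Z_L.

Z_L ≈ 167 Ω

Z_L = Z_0·(1 + Γ)/(1 − Γ) = 300·(0.714)/(1.29)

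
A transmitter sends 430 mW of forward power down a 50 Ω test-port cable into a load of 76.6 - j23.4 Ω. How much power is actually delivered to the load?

P_delivered ≈ 397 mW

|Γ| = |(26.6 − j23.4)/(126.6 − j23.4)| = 0.275
|Γ|² = 0.0757
P_refl = |Γ|²·P_inc = 32.6 mW, P_del = (1 − |Γ|²)·P_inc = 397 mW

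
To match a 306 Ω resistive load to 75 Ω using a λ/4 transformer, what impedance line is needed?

Z_qwt = √(Z_0·R_L) = √(75 × 306) = √22950

Z_qwt ≈ 151 Ω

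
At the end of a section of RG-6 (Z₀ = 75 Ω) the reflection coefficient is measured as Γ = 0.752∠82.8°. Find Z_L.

Z_L = Z_0·(1 + Γ)/(1 − Γ) = 75·(1.09 + j0.746)/(0.906 − j0.746)

Z_L ≈ 23.7 + j81.3 Ω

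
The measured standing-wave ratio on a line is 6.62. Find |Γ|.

|Γ| = (S − 1)/(S + 1) = (6.62 − 1)/(6.62 + 1) = 5.62/7.62

|Γ| ≈ 0.738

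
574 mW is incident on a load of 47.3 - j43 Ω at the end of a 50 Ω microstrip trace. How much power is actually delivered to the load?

|Γ| = |(-2.7 − j43)/(97.3 − j43)| = 0.405
|Γ|² = 0.164
P_refl = |Γ|²·P_inc = 94.2 mW, P_del = (1 − |Γ|²)·P_inc = 480 mW

P_delivered ≈ 480 mW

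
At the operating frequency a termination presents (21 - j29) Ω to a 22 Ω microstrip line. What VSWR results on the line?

Γ = (Z_L − Z_0)/(Z_L + Z_0) = (-1 − j29)/(43 − j29)
|Γ| = 29/51.9 = 0.559
VSWR = (1 + |Γ|)/(1 − |Γ|) = 1.56/0.441

VSWR ≈ 3.54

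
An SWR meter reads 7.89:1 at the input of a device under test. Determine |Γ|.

|Γ| ≈ 0.775

|Γ| = (S − 1)/(S + 1) = (7.89 − 1)/(7.89 + 1) = 6.89/8.89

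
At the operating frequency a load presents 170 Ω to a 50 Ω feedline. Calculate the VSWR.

VSWR ≈ 3.4

Γ = (170 − 50)/(170 + 50) = 0.545
VSWR = (1 + 0.545)/(1 − 0.545)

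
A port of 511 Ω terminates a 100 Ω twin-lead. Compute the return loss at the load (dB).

Γ = (511 − 100)/(511 + 100) = 0.673
RL = −20·log₁₀|Γ| = −20·log₁₀(0.673)

RL ≈ 3.44 dB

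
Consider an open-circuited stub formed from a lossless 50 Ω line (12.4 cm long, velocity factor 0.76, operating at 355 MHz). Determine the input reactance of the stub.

X_in ≈ -18.7 Ω (capacitive)

λ = v/f = 0.76·c / 355 MHz = 0.642 m
βl = 2π·l/λ = 2π × 0.193 = 69.5°
tan(βl) = 2.68
For an open-circuited stub, Z_in = −jZ_0·cot(βl) = −jZ_0/tan(βl)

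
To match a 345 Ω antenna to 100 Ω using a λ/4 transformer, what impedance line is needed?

Z_qwt = √(Z_0·R_L) = √(100 × 345) = √34500

Z_qwt ≈ 186 Ω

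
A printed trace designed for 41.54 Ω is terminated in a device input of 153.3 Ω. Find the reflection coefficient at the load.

Γ = 0.574

Γ = (Z_L − Z_0)/(Z_L + Z_0) = (153.3 − 41.54)/(153.3 + 41.54) = 111.8/194.8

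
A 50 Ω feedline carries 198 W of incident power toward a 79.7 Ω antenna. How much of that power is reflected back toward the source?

P_reflected ≈ 10.4 W

Γ = (79.7 − 50)/(79.7 + 50) = 0.229
|Γ|² = 0.0524
P_refl = |Γ|²·P_inc = 10.4 W, P_del = (1 − |Γ|²)·P_inc = 188 W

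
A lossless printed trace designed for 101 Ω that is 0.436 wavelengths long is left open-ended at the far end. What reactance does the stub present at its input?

βl = 2π × 0.436 = 157°
tan(βl) = -0.425
For an open-ended stub, Z_in = −jZ_0·cot(βl) = −jZ_0/tan(βl)

X_in ≈ 237 Ω (inductive)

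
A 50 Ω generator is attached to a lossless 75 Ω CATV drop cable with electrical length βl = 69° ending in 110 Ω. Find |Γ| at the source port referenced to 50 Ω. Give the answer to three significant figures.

|Γ| ≈ 0.144

tan(βl) = 2.61
Z_in = Z_0·(Z_L + jZ_0·tanβl)/(Z_0 + jZ_L·tanβl) = 54.9 − j14.4 Ω
Γ_s = (Z_in − Z_s)/(Z_in + Z_s) = (4.91 − j14.4)/(105 − j14.4), |Γ_s| = 0.144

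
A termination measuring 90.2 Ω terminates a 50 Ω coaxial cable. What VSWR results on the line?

VSWR ≈ 1.8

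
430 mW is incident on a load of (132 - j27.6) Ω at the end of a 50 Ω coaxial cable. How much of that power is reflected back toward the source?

|Γ| = |(82 − j27.6)/(182 − j27.6)| = 0.47
|Γ|² = 0.221
P_refl = |Γ|²·P_inc = 95 mW, P_del = (1 − |Γ|²)·P_inc = 335 mW

P_reflected ≈ 95 mW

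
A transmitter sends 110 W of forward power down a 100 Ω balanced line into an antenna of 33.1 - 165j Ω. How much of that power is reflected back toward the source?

|Γ| = |(-66.9 − j165)/(133.1 − j165)| = 0.84
|Γ|² = 0.705
P_refl = |Γ|²·P_inc = 77.6 W, P_del = (1 − |Γ|²)·P_inc = 32.4 W

P_reflected ≈ 77.6 W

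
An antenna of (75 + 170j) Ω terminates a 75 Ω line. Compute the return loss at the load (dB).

Γ = (0 + j170)/(150 + j170), |Γ| = 0.75
RL = −20·log₁₀|Γ| = −20·log₁₀(0.75)

RL ≈ 2.5 dB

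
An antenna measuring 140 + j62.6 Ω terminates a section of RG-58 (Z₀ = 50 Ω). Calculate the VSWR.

Γ = (Z_L − Z_0)/(Z_L + Z_0) = (90 + j62.6)/(190 + j62.6)
|Γ| = 110/200 = 0.548
VSWR = (1 + |Γ|)/(1 − |Γ|) = 1.55/0.452

VSWR ≈ 3.42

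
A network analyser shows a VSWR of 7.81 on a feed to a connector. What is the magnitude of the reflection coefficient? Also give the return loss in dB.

|Γ| = (S − 1)/(S + 1) = (7.81 − 1)/(7.81 + 1) = 6.81/8.81
RL = −20·log₁₀|Γ| = −20·log₁₀(0.773)

|Γ| ≈ 0.773; return loss ≈ 2.24 dB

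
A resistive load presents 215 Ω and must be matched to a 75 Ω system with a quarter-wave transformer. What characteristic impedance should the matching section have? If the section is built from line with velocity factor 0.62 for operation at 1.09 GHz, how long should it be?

Z_qwt = √(Z_0·R_L) = √(75 × 215) = √16120
λ = 0.62·c/f = 0.171 m, so l = λ/4 = 0.0427 m

Z_qwt ≈ 127 Ω; length ≈ 4.27 cm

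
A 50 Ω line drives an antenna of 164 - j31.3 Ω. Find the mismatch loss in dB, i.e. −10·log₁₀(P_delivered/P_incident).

mismatch loss ≈ 1.54 dB

Γ = (114 − j31.3)/(214 − j31.3), |Γ| = 0.547
|Γ|² = 0.299, so P_del/P_inc = 1 − |Γ|² = 0.701
ML = −10·log₁₀(1 − |Γ|²)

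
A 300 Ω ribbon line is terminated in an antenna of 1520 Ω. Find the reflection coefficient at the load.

Γ = 0.67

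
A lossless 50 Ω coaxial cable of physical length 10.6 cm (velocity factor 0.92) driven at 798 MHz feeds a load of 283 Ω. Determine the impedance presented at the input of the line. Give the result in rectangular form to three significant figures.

Z_in ≈ 10 + j17.9 Ω

λ = v/f = 0.92·c / 798 MHz = 0.346 m
βl = 2π·l/λ = 2π × 0.306 = 110°
tan(βl) = tan(110°) = -2.7
Z_in = Z_0·(Z_L + jZ_0·tanβl)/(Z_0 + jZ_L·tanβl)
     = 50·(283 − j135)/(50 − j764)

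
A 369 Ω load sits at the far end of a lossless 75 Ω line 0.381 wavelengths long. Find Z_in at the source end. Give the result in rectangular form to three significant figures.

βl = 2π × 0.381 = 137°
tan(βl) = tan(137°) = -0.927
Z_in = Z_0·(Z_L + jZ_0·tanβl)/(Z_0 + jZ_L·tanβl)
     = 75·(369 − j69.5)/(75 − j342)

Z_in ≈ 31.5 + j74 Ω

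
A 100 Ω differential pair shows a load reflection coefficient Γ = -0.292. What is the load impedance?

Z_L = Z_0·(1 + Γ)/(1 − Γ) = 100·(0.708)/(1.29)

Z_L ≈ 54.8 Ω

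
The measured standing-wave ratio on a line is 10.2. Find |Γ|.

|Γ| = (S − 1)/(S + 1) = (10.2 − 1)/(10.2 + 1) = 9.2/11.2

|Γ| ≈ 0.821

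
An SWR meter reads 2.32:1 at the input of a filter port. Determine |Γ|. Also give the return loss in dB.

|Γ| = (S − 1)/(S + 1) = (2.32 − 1)/(2.32 + 1) = 1.32/3.32
RL = −20·log₁₀|Γ| = −20·log₁₀(0.398)

|Γ| ≈ 0.398; return loss ≈ 8.01 dB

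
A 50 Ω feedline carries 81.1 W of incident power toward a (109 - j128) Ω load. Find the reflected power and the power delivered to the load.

|Γ| = |(59 − j128)/(159 − j128)| = 0.69
|Γ|² = 0.477
P_refl = |Γ|²·P_inc = 38.7 W, P_del = (1 − |Γ|²)·P_inc = 42.4 W

P_reflected ≈ 38.7 W; P_delivered ≈ 42.4 W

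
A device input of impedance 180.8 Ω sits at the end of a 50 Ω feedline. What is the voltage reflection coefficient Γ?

Γ = (Z_L − Z_0)/(Z_L + Z_0) = (180.8 − 50)/(180.8 + 50) = 130.8/230.8

Γ = 0.567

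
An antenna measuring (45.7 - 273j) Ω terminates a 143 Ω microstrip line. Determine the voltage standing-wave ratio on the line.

VSWR ≈ 14.8

Γ = (Z_L − Z_0)/(Z_L + Z_0) = (-97.3 − j273)/(188.7 − j273)
|Γ| = 290/332 = 0.873
VSWR = (1 + |Γ|)/(1 − |Γ|) = 1.87/0.127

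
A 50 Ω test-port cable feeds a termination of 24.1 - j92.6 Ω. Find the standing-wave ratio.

Γ = (Z_L − Z_0)/(Z_L + Z_0) = (-25.9 − j92.6)/(74.1 − j92.6)
|Γ| = 96.2/119 = 0.811
VSWR = (1 + |Γ|)/(1 − |Γ|) = 1.81/0.189

VSWR ≈ 9.57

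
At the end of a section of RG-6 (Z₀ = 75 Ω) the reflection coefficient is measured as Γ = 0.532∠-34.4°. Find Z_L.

Z_L ≈ 133 − j111 Ω

Z_L = Z_0·(1 + Γ)/(1 − Γ) = 75·(1.44 − j0.301)/(0.561 + j0.301)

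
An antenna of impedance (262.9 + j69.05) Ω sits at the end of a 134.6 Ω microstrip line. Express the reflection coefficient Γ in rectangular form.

Γ = (Z_L − Z_0)/(Z_L + Z_0) = (128.3 + j69.05)/(397.5 + j69.05)

Γ ≈ 0.343 + j0.114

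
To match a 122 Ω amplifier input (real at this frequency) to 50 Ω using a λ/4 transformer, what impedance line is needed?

Z_qwt ≈ 78.1 Ω

Z_qwt = √(Z_0·R_L) = √(50 × 122) = √6100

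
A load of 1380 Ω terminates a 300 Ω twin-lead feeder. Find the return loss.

RL ≈ 3.84 dB

Γ = (1380 − 300)/(1380 + 300) = 0.643
RL = −20·log₁₀|Γ| = −20·log₁₀(0.643)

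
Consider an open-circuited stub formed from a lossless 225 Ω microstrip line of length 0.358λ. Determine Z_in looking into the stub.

Z_in ≈ +j181 Ω

βl = 2π × 0.358 = 129°
tan(βl) = -1.24
For an open-circuited stub, Z_in = −jZ_0·cot(βl) = −jZ_0/tan(βl)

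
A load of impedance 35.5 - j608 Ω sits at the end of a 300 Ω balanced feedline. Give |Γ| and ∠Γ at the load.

Γ = (Z_L − Z_0)/(Z_L + Z_0) = (-264.5 − j608)/(335.5 − j608)
|Γ| = 663/694 = 0.955

Γ ≈ 0.955 ∠ -52.4°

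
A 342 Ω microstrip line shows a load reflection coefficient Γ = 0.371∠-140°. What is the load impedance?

Z_L ≈ 173 − j95.6 Ω

Z_L = Z_0·(1 + Γ)/(1 − Γ) = 342·(0.716 − j0.238)/(1.28 + j0.238)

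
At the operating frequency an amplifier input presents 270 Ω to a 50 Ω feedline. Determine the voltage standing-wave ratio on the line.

Γ = (270 − 50)/(270 + 50) = 0.688
VSWR = (1 + 0.688)/(1 − 0.688)

VSWR ≈ 5.4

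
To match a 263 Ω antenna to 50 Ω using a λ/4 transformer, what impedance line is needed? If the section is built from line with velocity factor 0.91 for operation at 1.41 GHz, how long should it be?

Z_qwt = √(Z_0·R_L) = √(50 × 263) = √13150
λ = 0.91·c/f = 0.194 m, so l = λ/4 = 0.0484 m

Z_qwt ≈ 115 Ω; length ≈ 4.84 cm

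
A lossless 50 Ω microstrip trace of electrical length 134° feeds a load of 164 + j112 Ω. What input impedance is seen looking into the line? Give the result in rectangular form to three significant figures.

Z_in ≈ 15.1 + j33.6 Ω

tan(βl) = tan(134°) = -1.04
Z_in = Z_0·(Z_L + jZ_0·tanβl)/(Z_0 + jZ_L·tanβl)
     = 50·(164 + j60.2)/(166 − j170)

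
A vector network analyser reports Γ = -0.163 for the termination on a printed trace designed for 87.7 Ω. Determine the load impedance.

Z_L ≈ 63.1 Ω

Z_L = Z_0·(1 + Γ)/(1 − Γ) = 87.7·(0.837)/(1.16)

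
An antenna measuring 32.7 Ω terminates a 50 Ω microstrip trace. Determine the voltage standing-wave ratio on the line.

For a purely resistive load, VSWR = R_L/Z_0 or Z_0/R_L (whichever > 1) = 50/32.7

VSWR ≈ 1.53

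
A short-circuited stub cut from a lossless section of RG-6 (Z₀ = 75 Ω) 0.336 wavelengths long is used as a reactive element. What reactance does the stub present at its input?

X_in ≈ -125 Ω (capacitive)

βl = 2π × 0.336 = 121°
tan(βl) = -1.67
For a short-circuited stub, Z_in = jZ_0·tan(βl)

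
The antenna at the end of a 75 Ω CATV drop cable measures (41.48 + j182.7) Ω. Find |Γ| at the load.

|Γ| ≈ 0.857

Γ = (Z_L − Z_0)/(Z_L + Z_0) = (-33.52 + j182.7)/(116.5 + j182.7)
|Γ| = 186/217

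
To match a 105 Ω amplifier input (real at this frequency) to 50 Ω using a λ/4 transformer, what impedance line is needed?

Z_qwt = √(Z_0·R_L) = √(50 × 105) = √5250

Z_qwt ≈ 72.5 Ω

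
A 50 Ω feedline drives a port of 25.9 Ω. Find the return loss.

RL ≈ 9.96 dB

Γ = (25.9 − 50)/(25.9 + 50) = -0.318
RL = −20·log₁₀|Γ| = −20·log₁₀(0.318)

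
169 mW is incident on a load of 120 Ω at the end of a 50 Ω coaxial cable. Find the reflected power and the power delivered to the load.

P_reflected ≈ 28.7 mW; P_delivered ≈ 140 mW

Γ = (120 − 50)/(120 + 50) = 0.412
|Γ|² = 0.17
P_refl = |Γ|²·P_inc = 28.7 mW, P_del = (1 − |Γ|²)·P_inc = 140 mW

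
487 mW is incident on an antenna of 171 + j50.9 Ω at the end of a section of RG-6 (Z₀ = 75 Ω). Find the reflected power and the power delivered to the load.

|Γ| = |(96 + j50.9)/(246 + j50.9)| = 0.433
|Γ|² = 0.187
P_refl = |Γ|²·P_inc = 91.1 mW, P_del = (1 − |Γ|²)·P_inc = 396 mW

P_reflected ≈ 91.1 mW; P_delivered ≈ 396 mW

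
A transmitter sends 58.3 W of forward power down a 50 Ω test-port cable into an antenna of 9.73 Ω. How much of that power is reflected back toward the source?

Γ = (9.73 − 50)/(9.73 + 50) = -0.674
|Γ|² = 0.455
P_refl = |Γ|²·P_inc = 26.5 W, P_del = (1 − |Γ|²)·P_inc = 31.8 W

P_reflected ≈ 26.5 W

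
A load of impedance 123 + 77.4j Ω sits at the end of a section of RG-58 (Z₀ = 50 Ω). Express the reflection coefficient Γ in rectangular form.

Γ ≈ 0.518 + j0.215

Γ = (Z_L − Z_0)/(Z_L + Z_0) = (73 + j77.4)/(173 + j77.4)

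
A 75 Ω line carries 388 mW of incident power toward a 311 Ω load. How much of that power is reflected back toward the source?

P_reflected ≈ 145 mW

Γ = (311 − 75)/(311 + 75) = 0.611
|Γ|² = 0.374
P_refl = |Γ|²·P_inc = 145 mW, P_del = (1 − |Γ|²)·P_inc = 243 mW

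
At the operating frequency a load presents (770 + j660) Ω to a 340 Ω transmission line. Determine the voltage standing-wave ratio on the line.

VSWR ≈ 4.13

Γ = (Z_L − Z_0)/(Z_L + Z_0) = (430 + j660)/(1110 + j660)
|Γ| = 788/1290 = 0.61
VSWR = (1 + |Γ|)/(1 − |Γ|) = 1.61/0.39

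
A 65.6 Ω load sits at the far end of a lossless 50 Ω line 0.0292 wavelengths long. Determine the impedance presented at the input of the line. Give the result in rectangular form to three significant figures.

Z_in ≈ 64.1 − j6.32 Ω

βl = 2π × 0.0292 = 10.5°
tan(βl) = tan(10.5°) = 0.186
Z_in = Z_0·(Z_L + jZ_0·tanβl)/(Z_0 + jZ_L·tanβl)
     = 50·(65.6 + j9.28)/(50 + j12.2)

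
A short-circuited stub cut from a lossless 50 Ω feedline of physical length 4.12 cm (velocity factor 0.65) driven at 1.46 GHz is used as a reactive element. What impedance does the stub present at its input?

Z_in ≈ −j130 Ω

λ = v/f = 0.65·c / 1.46 GHz = 0.134 m
βl = 2π·l/λ = 2π × 0.308 = 111°
tan(βl) = -2.6
For a short-circuited stub, Z_in = jZ_0·tan(βl)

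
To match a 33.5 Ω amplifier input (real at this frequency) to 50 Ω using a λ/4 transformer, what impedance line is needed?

Z_qwt = √(Z_0·R_L) = √(50 × 33.5) = √1675

Z_qwt ≈ 40.9 Ω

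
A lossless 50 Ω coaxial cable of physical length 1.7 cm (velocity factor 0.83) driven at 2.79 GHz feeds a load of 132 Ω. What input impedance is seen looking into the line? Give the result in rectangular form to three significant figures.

λ = v/f = 0.83·c / 2.79 GHz = 0.0892 m
βl = 2π·l/λ = 2π × 0.19 = 68.6°
tan(βl) = tan(68.6°) = 2.55
Z_in = Z_0·(Z_L + jZ_0·tanβl)/(Z_0 + jZ_L·tanβl)
     = 50·(132 + j127)/(50 + j336)

Z_in ≈ 21.4 − j16.4 Ω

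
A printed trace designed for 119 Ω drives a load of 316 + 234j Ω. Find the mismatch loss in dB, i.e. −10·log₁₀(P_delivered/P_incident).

Γ = (197 + j234)/(435 + j234), |Γ| = 0.619
|Γ|² = 0.383, so P_del/P_inc = 1 − |Γ|² = 0.617
ML = −10·log₁₀(1 − |Γ|²)

mismatch loss ≈ 2.1 dB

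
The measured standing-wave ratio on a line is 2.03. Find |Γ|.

|Γ| = (S − 1)/(S + 1) = (2.03 − 1)/(2.03 + 1) = 1.03/3.03

|Γ| ≈ 0.34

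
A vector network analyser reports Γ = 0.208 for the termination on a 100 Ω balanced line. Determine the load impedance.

Z_L = Z_0·(1 + Γ)/(1 − Γ) = 100·(1.21)/(0.792)

Z_L ≈ 153 Ω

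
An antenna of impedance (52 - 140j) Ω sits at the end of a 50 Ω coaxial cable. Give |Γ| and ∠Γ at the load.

Γ = (Z_L − Z_0)/(Z_L + Z_0) = (2 − j140)/(102 − j140)
|Γ| = 140/173 = 0.808

Γ ≈ 0.808 ∠ -35.3°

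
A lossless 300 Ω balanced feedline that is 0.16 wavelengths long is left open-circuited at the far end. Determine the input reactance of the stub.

βl = 2π × 0.16 = 57.6°
tan(βl) = 1.58
For an open-circuited stub, Z_in = −jZ_0·cot(βl) = −jZ_0/tan(βl)

X_in ≈ -190 Ω (capacitive)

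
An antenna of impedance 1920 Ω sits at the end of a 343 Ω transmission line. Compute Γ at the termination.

Γ = 0.697

Γ = (Z_L − Z_0)/(Z_L + Z_0) = (1920 − 343)/(1920 + 343) = 1577/2263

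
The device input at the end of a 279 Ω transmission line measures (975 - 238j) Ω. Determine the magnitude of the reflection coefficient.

|Γ| ≈ 0.576

Γ = (Z_L − Z_0)/(Z_L + Z_0) = (696 − j238)/(1254 − j238)
|Γ| = 736/1280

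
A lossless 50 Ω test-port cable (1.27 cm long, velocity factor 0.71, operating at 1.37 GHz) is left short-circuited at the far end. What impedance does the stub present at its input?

Z_in ≈ +j28.2 Ω

λ = v/f = 0.71·c / 1.37 GHz = 0.155 m
βl = 2π·l/λ = 2π × 0.0817 = 29.4°
tan(βl) = 0.564
For a short-circuited stub, Z_in = jZ_0·tan(βl)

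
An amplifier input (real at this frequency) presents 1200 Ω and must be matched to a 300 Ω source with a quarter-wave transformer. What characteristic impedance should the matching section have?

Z_qwt ≈ 600 Ω

Z_qwt = √(Z_0·R_L) = √(300 × 1200) = √360000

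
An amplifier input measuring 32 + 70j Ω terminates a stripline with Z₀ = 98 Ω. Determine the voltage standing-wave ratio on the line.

Γ = (Z_L − Z_0)/(Z_L + Z_0) = (-66 + j70)/(130 + j70)
|Γ| = 96.2/148 = 0.652
VSWR = (1 + |Γ|)/(1 − |Γ|) = 1.65/0.348

VSWR ≈ 4.74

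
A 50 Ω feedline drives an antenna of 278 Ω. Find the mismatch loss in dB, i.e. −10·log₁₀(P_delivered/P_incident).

mismatch loss ≈ 2.87 dB

Γ = (278 − 50)/(278 + 50) = 0.695
|Γ|² = 0.483, so P_del/P_inc = 1 − |Γ|² = 0.517
ML = −10·log₁₀(1 − |Γ|²)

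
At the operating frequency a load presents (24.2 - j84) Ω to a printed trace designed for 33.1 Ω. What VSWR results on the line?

VSWR ≈ 10.8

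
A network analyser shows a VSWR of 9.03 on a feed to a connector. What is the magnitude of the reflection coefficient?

|Γ| = (S − 1)/(S + 1) = (9.03 − 1)/(9.03 + 1) = 8.03/10

|Γ| ≈ 0.801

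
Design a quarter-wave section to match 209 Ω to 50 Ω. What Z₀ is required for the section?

Z_qwt ≈ 102 Ω

Z_qwt = √(Z_0·R_L) = √(50 × 209) = √10450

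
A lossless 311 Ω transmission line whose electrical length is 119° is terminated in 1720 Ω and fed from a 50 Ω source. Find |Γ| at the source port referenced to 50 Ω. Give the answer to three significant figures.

|Γ| ≈ 0.81

tan(βl) = -1.8
Z_in = Z_0·(Z_L + jZ_0·tanβl)/(Z_0 + jZ_L·tanβl) = 72.8 + j165 Ω
Γ_s = (Z_in − Z_s)/(Z_in + Z_s) = (22.8 + j165)/(123 + j165), |Γ_s| = 0.81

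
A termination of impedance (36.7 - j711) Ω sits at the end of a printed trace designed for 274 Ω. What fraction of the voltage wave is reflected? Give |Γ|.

|Γ| ≈ 0.966

Γ = (Z_L − Z_0)/(Z_L + Z_0) = (-237.3 − j711)/(310.7 − j711)
|Γ| = 750/776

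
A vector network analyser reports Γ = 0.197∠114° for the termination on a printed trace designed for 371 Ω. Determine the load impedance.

Z_L = Z_0·(1 + Γ)/(1 − Γ) = 371·(0.92 + j0.18)/(1.08 − j0.18)

Z_L ≈ 297 + j111 Ω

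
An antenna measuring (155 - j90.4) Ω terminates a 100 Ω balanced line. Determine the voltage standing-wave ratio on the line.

Γ = (Z_L − Z_0)/(Z_L + Z_0) = (55 − j90.4)/(255 − j90.4)
|Γ| = 106/271 = 0.391
VSWR = (1 + |Γ|)/(1 − |Γ|) = 1.39/0.609

VSWR ≈ 2.28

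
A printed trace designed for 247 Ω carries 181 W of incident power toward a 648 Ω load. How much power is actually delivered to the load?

P_delivered ≈ 145 W

Γ = (648 − 247)/(648 + 247) = 0.448
|Γ|² = 0.201
P_refl = |Γ|²·P_inc = 36.3 W, P_del = (1 − |Γ|²)·P_inc = 145 W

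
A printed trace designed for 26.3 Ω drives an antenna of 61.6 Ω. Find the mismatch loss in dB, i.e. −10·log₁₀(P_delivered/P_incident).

mismatch loss ≈ 0.764 dB

Γ = (61.6 − 26.3)/(61.6 + 26.3) = 0.402
|Γ|² = 0.161, so P_del/P_inc = 1 − |Γ|² = 0.839
ML = −10·log₁₀(1 − |Γ|²)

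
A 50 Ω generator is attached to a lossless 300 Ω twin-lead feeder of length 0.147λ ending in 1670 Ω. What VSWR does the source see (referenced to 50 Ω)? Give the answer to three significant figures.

βl = 2π × 0.147 = 52.9°
tan(βl) = 1.32
Z_in = Z_0·(Z_L + jZ_0·tanβl)/(Z_0 + jZ_L·tanβl) = 83.1 − j215 Ω
Γ_s = (Z_in − Z_s)/(Z_in + Z_s) = (33.1 − j215)/(133 − j215), |Γ_s| = 0.861
VSWR = (1 + |Γ_s|)/(1 − |Γ_s|)

VSWR ≈ 13.4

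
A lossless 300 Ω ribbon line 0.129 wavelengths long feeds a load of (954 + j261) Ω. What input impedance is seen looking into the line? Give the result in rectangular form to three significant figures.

Z_in ≈ 180 − j281 Ω

βl = 2π × 0.129 = 46.4°
tan(βl) = tan(46.4°) = 1.05
Z_in = Z_0·(Z_L + jZ_0·tanβl)/(Z_0 + jZ_L·tanβl)
     = 300·(954 + j576)/(25.5 + j1000)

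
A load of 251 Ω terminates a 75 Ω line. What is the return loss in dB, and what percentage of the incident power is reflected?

RL ≈ 5.35 dB; 29.1% of incident power reflected

Γ = (251 − 75)/(251 + 75) = 0.54
RL = −20·log₁₀(0.54) = 5.35 dB
P_refl/P_inc = |Γ|² = 0.291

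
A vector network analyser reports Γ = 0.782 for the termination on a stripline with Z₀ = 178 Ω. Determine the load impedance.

Z_L ≈ 1460 Ω

Z_L = Z_0·(1 + Γ)/(1 − Γ) = 178·(1.78)/(0.218)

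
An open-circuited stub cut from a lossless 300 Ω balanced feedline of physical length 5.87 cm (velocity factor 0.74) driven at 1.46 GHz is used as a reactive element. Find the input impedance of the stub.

λ = v/f = 0.74·c / 1.46 GHz = 0.152 m
βl = 2π·l/λ = 2π × 0.386 = 139°
tan(βl) = -0.87
For an open-circuited stub, Z_in = −jZ_0·cot(βl) = −jZ_0/tan(βl)

Z_in ≈ +j345 Ω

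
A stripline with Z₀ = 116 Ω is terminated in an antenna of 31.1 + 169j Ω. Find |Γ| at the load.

|Γ| ≈ 0.844

Γ = (Z_L − Z_0)/(Z_L + Z_0) = (-84.9 + j169)/(147.1 + j169)
|Γ| = 189/224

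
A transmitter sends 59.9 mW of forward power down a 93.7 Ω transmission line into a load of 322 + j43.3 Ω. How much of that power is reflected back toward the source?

|Γ| = |(228.3 + j43.3)/(415.7 + j43.3)| = 0.556
|Γ|² = 0.309
P_refl = |Γ|²·P_inc = 18.5 mW, P_del = (1 − |Γ|²)·P_inc = 41.4 mW

P_reflected ≈ 18.5 mW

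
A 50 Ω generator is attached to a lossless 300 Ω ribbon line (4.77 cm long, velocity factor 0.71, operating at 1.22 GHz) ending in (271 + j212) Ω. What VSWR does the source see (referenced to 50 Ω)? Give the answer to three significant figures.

λ = v/f = 0.71·c / 1.22 GHz = 0.175 m
βl = 2π·l/λ = 2π × 0.273 = 98.4°
tan(βl) = -6.81
Z_in = Z_0·(Z_L + jZ_0·tanβl)/(Z_0 + jZ_L·tanβl) = 179 − j125 Ω
Γ_s = (Z_in − Z_s)/(Z_in + Z_s) = (129 − j125)/(229 − j125), |Γ_s| = 0.689
VSWR = (1 + |Γ_s|)/(1 − |Γ_s|)

VSWR ≈ 5.43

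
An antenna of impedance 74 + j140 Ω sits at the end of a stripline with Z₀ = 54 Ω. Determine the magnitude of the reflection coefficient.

Γ = (Z_L − Z_0)/(Z_L + Z_0) = (20 + j140)/(128 + j140)
|Γ| = 141/190

|Γ| ≈ 0.746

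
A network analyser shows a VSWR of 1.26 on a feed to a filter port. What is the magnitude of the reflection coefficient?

|Γ| = (S − 1)/(S + 1) = (1.26 − 1)/(1.26 + 1) = 0.26/2.26

|Γ| ≈ 0.115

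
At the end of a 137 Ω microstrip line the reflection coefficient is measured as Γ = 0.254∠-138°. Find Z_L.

Z_L ≈ 88.9 − j32.3 Ω

Z_L = Z_0·(1 + Γ)/(1 − Γ) = 137·(0.811 − j0.17)/(1.19 + j0.17)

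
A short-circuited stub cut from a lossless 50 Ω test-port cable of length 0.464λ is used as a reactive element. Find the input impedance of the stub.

βl = 2π × 0.464 = 167°
tan(βl) = -0.23
For a short-circuited stub, Z_in = jZ_0·tan(βl)

Z_in ≈ −j11.5 Ω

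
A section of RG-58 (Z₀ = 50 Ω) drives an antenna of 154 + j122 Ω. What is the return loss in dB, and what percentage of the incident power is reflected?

Γ = (104 + j122)/(204 + j122), |Γ| = 0.674
RL = −20·log₁₀(0.674) = 3.42 dB
P_refl/P_inc = |Γ|² = 0.455

RL ≈ 3.42 dB; 45.5% of incident power reflected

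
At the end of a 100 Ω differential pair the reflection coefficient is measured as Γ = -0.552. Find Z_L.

Z_L = Z_0·(1 + Γ)/(1 − Γ) = 100·(0.448)/(1.55)

Z_L ≈ 28.9 Ω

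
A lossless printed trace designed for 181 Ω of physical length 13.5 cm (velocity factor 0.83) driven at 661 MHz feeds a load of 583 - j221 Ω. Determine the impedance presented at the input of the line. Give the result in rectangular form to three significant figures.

λ = v/f = 0.83·c / 661 MHz = 0.377 m
βl = 2π·l/λ = 2π × 0.358 = 129°
tan(βl) = tan(129°) = -1.23
Z_in = Z_0·(Z_L + jZ_0·tanβl)/(Z_0 + jZ_L·tanβl)
     = 181·(583 − j444)/(-91.8 − j720)

Z_in ≈ 91.6 + j158 Ω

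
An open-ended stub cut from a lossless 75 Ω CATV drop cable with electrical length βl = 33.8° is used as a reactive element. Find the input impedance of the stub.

tan(βl) = 0.669
For an open-ended stub, Z_in = −jZ_0·cot(βl) = −jZ_0/tan(βl)

Z_in ≈ −j112 Ω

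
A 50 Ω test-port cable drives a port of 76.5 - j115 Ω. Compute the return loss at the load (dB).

RL ≈ 3.22 dB

Γ = (26.5 − j115)/(126.5 − j115), |Γ| = 0.69
RL = −20·log₁₀|Γ| = −20·log₁₀(0.69)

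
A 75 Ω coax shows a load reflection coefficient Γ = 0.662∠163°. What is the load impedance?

Z_L = Z_0·(1 + Γ)/(1 − Γ) = 75·(0.367 + j0.194)/(1.63 − j0.194)

Z_L ≈ 15.6 + j10.7 Ω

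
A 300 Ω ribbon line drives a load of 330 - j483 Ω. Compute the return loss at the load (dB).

Γ = (30 − j483)/(630 − j483), |Γ| = 0.61
RL = −20·log₁₀|Γ| = −20·log₁₀(0.61)

RL ≈ 4.3 dB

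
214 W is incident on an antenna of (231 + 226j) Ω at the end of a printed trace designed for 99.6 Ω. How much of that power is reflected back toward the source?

P_reflected ≈ 91.2 W

|Γ| = |(131.4 + j226)/(330.6 + j226)| = 0.653
|Γ|² = 0.426
P_refl = |Γ|²·P_inc = 91.2 W, P_del = (1 − |Γ|²)·P_inc = 123 W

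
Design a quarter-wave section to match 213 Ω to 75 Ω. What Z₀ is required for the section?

Z_qwt ≈ 126 Ω

Z_qwt = √(Z_0·R_L) = √(75 × 213) = √15980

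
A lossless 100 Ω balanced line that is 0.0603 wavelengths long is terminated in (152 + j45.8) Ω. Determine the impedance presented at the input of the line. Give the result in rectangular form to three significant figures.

βl = 2π × 0.0603 = 21.7°
tan(βl) = tan(21.7°) = 0.398
Z_in = Z_0·(Z_L + jZ_0·tanβl)/(Z_0 + jZ_L·tanβl)
     = 100·(152 + j85.6)/(81.8 + j60.5)

Z_in ≈ 170 − j21.2 Ω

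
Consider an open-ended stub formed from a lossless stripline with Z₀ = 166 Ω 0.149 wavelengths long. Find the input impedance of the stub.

Z_in ≈ −j122 Ω

βl = 2π × 0.149 = 53.6°
tan(βl) = 1.36
For an open-ended stub, Z_in = −jZ_0·cot(βl) = −jZ_0/tan(βl)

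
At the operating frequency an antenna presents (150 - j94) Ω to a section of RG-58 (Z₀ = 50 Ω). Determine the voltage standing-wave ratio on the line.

Γ = (Z_L − Z_0)/(Z_L + Z_0) = (100 − j94)/(200 − j94)
|Γ| = 137/221 = 0.621
VSWR = (1 + |Γ|)/(1 − |Γ|) = 1.62/0.379

VSWR ≈ 4.28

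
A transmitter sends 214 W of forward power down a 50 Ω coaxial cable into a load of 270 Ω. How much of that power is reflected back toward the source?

P_reflected ≈ 101 W

Γ = (270 − 50)/(270 + 50) = 0.688
|Γ|² = 0.473
P_refl = |Γ|²·P_inc = 101 W, P_del = (1 − |Γ|²)·P_inc = 113 W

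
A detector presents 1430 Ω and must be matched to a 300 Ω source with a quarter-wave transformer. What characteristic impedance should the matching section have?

Z_qwt ≈ 655 Ω

Z_qwt = √(Z_0·R_L) = √(300 × 1430) = √429000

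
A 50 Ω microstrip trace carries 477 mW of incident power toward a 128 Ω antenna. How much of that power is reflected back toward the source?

Γ = (128 − 50)/(128 + 50) = 0.438
|Γ|² = 0.192
P_refl = |Γ|²·P_inc = 91.6 mW, P_del = (1 − |Γ|²)·P_inc = 385 mW

P_reflected ≈ 91.6 mW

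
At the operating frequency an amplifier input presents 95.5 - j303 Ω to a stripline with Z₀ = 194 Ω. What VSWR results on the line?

VSWR ≈ 7.34

Γ = (Z_L − Z_0)/(Z_L + Z_0) = (-98.5 − j303)/(289.5 − j303)
|Γ| = 319/419 = 0.76
VSWR = (1 + |Γ|)/(1 − |Γ|) = 1.76/0.24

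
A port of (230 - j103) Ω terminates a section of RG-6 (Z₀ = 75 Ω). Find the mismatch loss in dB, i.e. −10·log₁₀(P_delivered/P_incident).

mismatch loss ≈ 1.77 dB

Γ = (155 − j103)/(305 − j103), |Γ| = 0.578
|Γ|² = 0.334, so P_del/P_inc = 1 − |Γ|² = 0.666
ML = −10·log₁₀(1 − |Γ|²)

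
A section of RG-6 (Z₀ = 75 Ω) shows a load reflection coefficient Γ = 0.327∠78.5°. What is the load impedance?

Z_L = Z_0·(1 + Γ)/(1 − Γ) = 75·(1.07 + j0.32)/(0.935 − j0.32)

Z_L ≈ 68.6 + j49.2 Ω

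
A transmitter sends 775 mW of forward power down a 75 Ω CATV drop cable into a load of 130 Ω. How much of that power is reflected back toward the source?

Γ = (130 − 75)/(130 + 75) = 0.268
|Γ|² = 0.072
P_refl = |Γ|²·P_inc = 55.8 mW, P_del = (1 − |Γ|²)·P_inc = 719 mW

P_reflected ≈ 55.8 mW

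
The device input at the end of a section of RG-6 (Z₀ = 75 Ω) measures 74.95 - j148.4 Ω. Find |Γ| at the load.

|Γ| ≈ 0.703

Γ = (Z_L − Z_0)/(Z_L + Z_0) = (-0.05 − j148.4)/(149.9 − j148.4)
|Γ| = 148/211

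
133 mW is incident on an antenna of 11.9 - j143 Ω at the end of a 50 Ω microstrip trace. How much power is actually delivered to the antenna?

P_delivered ≈ 13 mW

|Γ| = |(-38.1 − j143)/(61.9 − j143)| = 0.95
|Γ|² = 0.902
P_refl = |Γ|²·P_inc = 120 mW, P_del = (1 − |Γ|²)·P_inc = 13 mW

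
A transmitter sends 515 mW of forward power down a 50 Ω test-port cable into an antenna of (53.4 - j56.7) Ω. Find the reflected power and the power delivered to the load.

|Γ| = |(3.4 − j56.7)/(103.4 − j56.7)| = 0.482
|Γ|² = 0.232
P_refl = |Γ|²·P_inc = 119 mW, P_del = (1 − |Γ|²)·P_inc = 396 mW

P_reflected ≈ 119 mW; P_delivered ≈ 396 mW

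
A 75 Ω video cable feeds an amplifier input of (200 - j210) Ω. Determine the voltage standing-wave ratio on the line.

Γ = (Z_L − Z_0)/(Z_L + Z_0) = (125 − j210)/(275 − j210)
|Γ| = 244/346 = 0.706
VSWR = (1 + |Γ|)/(1 − |Γ|) = 1.71/0.294

VSWR ≈ 5.81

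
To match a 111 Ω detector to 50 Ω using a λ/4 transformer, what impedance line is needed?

Z_qwt = √(Z_0·R_L) = √(50 × 111) = √5550

Z_qwt ≈ 74.5 Ω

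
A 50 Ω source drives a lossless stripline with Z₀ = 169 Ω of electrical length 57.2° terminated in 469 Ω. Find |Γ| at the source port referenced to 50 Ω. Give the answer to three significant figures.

|Γ| ≈ 0.598

tan(βl) = 1.55
Z_in = Z_0·(Z_L + jZ_0·tanβl)/(Z_0 + jZ_L·tanβl) = 81.8 − j89.9 Ω
Γ_s = (Z_in − Z_s)/(Z_in + Z_s) = (31.8 − j89.9)/(132 − j89.9), |Γ_s| = 0.598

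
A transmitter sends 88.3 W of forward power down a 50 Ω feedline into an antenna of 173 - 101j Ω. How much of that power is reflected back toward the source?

P_reflected ≈ 37.3 W

|Γ| = |(123 − j101)/(223 − j101)| = 0.65
|Γ|² = 0.423
P_refl = |Γ|²·P_inc = 37.3 W, P_del = (1 − |Γ|²)·P_inc = 51 W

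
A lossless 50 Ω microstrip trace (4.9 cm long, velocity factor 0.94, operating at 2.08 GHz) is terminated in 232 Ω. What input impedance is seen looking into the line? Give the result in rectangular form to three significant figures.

λ = v/f = 0.94·c / 2.08 GHz = 0.136 m
βl = 2π·l/λ = 2π × 0.361 = 130°
tan(βl) = tan(130°) = -1.19
Z_in = Z_0·(Z_L + jZ_0·tanβl)/(Z_0 + jZ_L·tanβl)
     = 50·(232 − j59.4)/(50 − j275)

Z_in ≈ 17.8 + j38.9 Ω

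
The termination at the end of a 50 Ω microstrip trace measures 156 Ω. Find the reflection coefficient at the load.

Γ = 0.515

Γ = (Z_L − Z_0)/(Z_L + Z_0) = (156 − 50)/(156 + 50) = 106/206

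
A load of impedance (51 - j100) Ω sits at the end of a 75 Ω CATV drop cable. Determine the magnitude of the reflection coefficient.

|Γ| ≈ 0.639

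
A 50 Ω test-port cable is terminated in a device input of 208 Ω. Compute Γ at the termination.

Γ = (Z_L − Z_0)/(Z_L + Z_0) = (208 − 50)/(208 + 50) = 158/258

Γ = 0.612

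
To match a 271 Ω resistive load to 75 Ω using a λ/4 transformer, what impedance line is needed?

Z_qwt ≈ 143 Ω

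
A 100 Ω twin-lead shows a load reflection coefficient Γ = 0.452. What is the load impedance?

Z_L = Z_0·(1 + Γ)/(1 − Γ) = 100·(1.45)/(0.548)

Z_L ≈ 265 Ω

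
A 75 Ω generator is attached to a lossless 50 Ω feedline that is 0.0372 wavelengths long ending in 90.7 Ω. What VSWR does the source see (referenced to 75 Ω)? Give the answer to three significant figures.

βl = 2π × 0.0372 = 13.4°
tan(βl) = 0.238
Z_in = Z_0·(Z_L + jZ_0·tanβl)/(Z_0 + jZ_L·tanβl) = 80.8 − j23 Ω
Γ_s = (Z_in − Z_s)/(Z_in + Z_s) = (5.77 − j23)/(156 − j23), |Γ_s| = 0.15
VSWR = (1 + |Γ_s|)/(1 − |Γ_s|)

VSWR ≈ 1.35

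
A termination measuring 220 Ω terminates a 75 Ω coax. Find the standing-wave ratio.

VSWR ≈ 2.93

Γ = (220 − 75)/(220 + 75) = 0.492
VSWR = (1 + 0.492)/(1 − 0.492)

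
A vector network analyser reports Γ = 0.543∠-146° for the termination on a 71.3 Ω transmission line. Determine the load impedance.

Z_L ≈ 22.9 − j19.7 Ω

Z_L = Z_0·(1 + Γ)/(1 − Γ) = 71.3·(0.55 − j0.304)/(1.45 + j0.304)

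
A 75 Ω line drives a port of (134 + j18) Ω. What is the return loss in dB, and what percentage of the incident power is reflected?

Γ = (59 + j18)/(209 + j18), |Γ| = 0.294
RL = −20·log₁₀(0.294) = 10.6 dB
P_refl/P_inc = |Γ|² = 0.0865

RL ≈ 10.6 dB; 8.65% of incident power reflected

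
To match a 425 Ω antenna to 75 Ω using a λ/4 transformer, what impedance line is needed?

Z_qwt ≈ 179 Ω

Z_qwt = √(Z_0·R_L) = √(75 × 425) = √31880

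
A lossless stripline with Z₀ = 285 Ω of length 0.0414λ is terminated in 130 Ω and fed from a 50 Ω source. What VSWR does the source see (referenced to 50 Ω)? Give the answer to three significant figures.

βl = 2π × 0.0414 = 14.9°
tan(βl) = 0.266
Z_in = Z_0·(Z_L + jZ_0·tanβl)/(Z_0 + jZ_L·tanβl) = 137 + j59.2 Ω
Γ_s = (Z_in − Z_s)/(Z_in + Z_s) = (87.2 + j59.2)/(187 + j59.2), |Γ_s| = 0.537
VSWR = (1 + |Γ_s|)/(1 − |Γ_s|)

VSWR ≈ 3.32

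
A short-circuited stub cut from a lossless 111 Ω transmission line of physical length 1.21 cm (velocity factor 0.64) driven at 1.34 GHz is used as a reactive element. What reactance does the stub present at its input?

λ = v/f = 0.64·c / 1.34 GHz = 0.143 m
βl = 2π·l/λ = 2π × 0.0844 = 30.4°
tan(βl) = 0.587
For a short-circuited stub, Z_in = jZ_0·tan(βl)

X_in ≈ 65.1 Ω (inductive)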